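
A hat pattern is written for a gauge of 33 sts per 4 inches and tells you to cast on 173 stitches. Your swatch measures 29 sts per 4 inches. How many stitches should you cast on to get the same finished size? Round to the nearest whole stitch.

Scale factor = 29 / 33 = 0.879.
173 × 29 / 33 = 152.03 sts.
→ 152 sts.

CO 152 sts.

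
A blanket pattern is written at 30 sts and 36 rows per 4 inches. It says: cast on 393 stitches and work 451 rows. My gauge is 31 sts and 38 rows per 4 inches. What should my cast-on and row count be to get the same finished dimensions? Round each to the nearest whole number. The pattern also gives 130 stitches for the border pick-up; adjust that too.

Stitches: 393 × 31/30 = 406.10 → 406.
Rows: 451 × 38/36 = 476.06 → 476.
border pick-up: 130 × 31/30 = 134.33 → 134.

Cast on 406 stitches; work 476 rows; border pick-up 134 stitches.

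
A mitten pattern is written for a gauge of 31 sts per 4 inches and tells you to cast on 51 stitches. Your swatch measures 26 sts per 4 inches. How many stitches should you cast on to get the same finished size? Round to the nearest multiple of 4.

Scale factor = 26 / 31 = 0.839.
51 × 26 / 31 = 42.77 sts.
→ 44 sts.

44 stitches.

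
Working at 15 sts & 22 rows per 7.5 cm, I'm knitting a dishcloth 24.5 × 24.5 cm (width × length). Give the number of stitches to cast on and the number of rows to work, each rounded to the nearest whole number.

Cast on 49 stitches and work 72 rows.

Stitch gauge = 15/7.5 = 2 sts/cm; 24.5 × 2 = 49.00 → 49 sts.
Row gauge = 22/7.5 = 2.933 rows/cm; 24.5 × 2.933 = 71.87 → 72 rows.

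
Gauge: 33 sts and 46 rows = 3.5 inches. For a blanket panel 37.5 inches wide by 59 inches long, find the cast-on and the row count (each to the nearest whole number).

Stitch gauge = 33/3.5 = 9.429 sts/in; 37.5 × 9.429 = 353.57 → 354 sts.
Row gauge = 46/3.5 = 13.143 rows/in; 59 × 13.143 = 775.43 → 775 rows.

Cast on 354 stitches and work 775 rows.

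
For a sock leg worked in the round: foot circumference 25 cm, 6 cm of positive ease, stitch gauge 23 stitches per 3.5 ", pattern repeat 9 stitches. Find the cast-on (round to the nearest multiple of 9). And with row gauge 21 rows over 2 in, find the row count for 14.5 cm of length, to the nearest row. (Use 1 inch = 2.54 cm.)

Finished = 25 + 6 = 31 cm.
31 cm × 1/2.54 = 12.20 inches.
23/3.5 = 6.571 sts per in; 12.20 × 6.571 = 80.20 sts.
Nearest multiple of 9 → 81.
14.5 cm = 5.71 inches; × 10.5 = 59.94 → 60 rows.

Cast on 81 stitches; work 60 rows.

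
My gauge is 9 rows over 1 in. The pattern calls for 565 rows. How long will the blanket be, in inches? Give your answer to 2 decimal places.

9 rows / 1 inch = 9 rows per inch.
565 / 9 = 62.778 inches.

62.78 inches.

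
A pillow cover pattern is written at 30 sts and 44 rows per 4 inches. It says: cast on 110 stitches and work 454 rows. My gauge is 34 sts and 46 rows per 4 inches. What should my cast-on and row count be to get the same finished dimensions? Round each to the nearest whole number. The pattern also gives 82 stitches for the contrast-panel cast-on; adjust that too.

Stitches: 110 × 34/30 = 124.67 → 125.
Rows: 454 × 46/44 = 474.64 → 475.
contrast-panel cast-on: 82 × 34/30 = 92.93 → 93.

Cast on 125 stitches; work 475 rows; contrast-panel cast-on 93 stitches.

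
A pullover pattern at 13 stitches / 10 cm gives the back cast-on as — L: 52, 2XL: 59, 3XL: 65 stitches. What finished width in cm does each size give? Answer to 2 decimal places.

L 40.00 cm; 2XL 45.38 cm; 3XL 50.00 cm.

13/10 = 1.3 sts per cm.
L: 52 / 1.3 = 40.000 → 40.00 cm.
2XL: 59 / 1.3 = 45.385 → 45.38 cm.
3XL: 65 / 1.3 = 50.000 → 50.00 cm.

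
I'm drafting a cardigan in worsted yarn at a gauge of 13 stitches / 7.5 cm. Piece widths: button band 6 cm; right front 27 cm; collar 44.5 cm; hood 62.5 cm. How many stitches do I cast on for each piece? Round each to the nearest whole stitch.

Rate = 13/7.5 = 1.733 sts per cm.
button band: 6 × 1.733 = 10.40 → 10.
right front: 27 × 1.733 = 46.80 → 47.
collar: 44.5 × 1.733 = 77.13 → 77.
hood: 62.5 × 1.733 = 108.33 → 108.

button band 10; right front 47; collar 77; hood 108.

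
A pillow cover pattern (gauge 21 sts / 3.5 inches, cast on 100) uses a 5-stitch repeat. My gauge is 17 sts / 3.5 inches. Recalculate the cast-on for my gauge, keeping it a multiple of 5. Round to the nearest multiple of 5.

100 × 17 / 21 = 80.95.
Nearest multiple of 5: 80.

80 stitches.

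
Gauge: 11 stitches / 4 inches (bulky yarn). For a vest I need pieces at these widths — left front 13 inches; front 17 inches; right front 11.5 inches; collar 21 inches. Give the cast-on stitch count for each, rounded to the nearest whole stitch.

left front 36; front 47; right front 32; collar 58.

Rate = 11/4 = 2.75 sts per in.
left front: 13 × 2.75 = 35.75 → 36.
front: 17 × 2.75 = 46.75 → 47.
right front: 11.5 × 2.75 = 31.62 → 32.
collar: 21 × 2.75 = 57.75 → 58.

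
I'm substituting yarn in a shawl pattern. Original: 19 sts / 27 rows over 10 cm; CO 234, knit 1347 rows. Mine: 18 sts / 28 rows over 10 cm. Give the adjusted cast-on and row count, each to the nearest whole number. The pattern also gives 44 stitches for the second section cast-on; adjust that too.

Stitches: 234 × 18/19 = 221.68 → 222.
Rows: 1347 × 28/27 = 1396.89 → 1397.
second section cast-on: 44 × 18/19 = 41.68 → 42.

Cast on 222 stitches; work 1397 rows; second section cast-on 42 stitches.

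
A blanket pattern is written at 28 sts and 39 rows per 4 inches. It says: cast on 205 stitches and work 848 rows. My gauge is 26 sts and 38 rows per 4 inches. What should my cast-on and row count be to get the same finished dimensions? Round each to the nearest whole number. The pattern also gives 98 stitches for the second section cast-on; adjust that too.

Cast on 190 stitches; work 826 rows; second section cast-on 91 stitches.

Stitches: 205 × 26/28 = 190.36 → 190.
Rows: 848 × 38/39 = 826.26 → 826.
second section cast-on: 98 × 26/28 = 91.00 → 91.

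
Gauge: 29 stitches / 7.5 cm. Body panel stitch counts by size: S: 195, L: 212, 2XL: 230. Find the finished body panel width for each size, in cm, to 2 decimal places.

S 50.43 cm; L 54.83 cm; 2XL 59.48 cm.

29/7.5 = 3.867 sts per cm.
S: 195 / 3.867 = 50.431 → 50.43 cm.
L: 212 / 3.867 = 54.828 → 54.83 cm.
2XL: 230 / 3.867 = 59.483 → 59.48 cm.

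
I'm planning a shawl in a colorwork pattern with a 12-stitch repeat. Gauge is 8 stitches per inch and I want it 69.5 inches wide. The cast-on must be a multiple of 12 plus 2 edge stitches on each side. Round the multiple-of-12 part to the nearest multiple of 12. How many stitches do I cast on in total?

Cast on 556 stitches.

8 / 1 = 8 sts per inch.
69.5 × 8 = 556.00 sts.
Less 4 edge sts → 552.00 for the repeat.
Nearest multiple of 12: 552.
Add back 4 edge sts → 556.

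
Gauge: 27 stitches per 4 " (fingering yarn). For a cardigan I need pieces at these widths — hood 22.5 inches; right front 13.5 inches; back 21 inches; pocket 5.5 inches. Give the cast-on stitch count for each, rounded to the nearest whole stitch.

hood 152; right front 91; back 142; pocket 37.

Rate = 27/4 = 6.75 sts per in.
hood: 22.5 × 6.75 = 151.88 → 152.
right front: 13.5 × 6.75 = 91.12 → 91.
back: 21 × 6.75 = 141.75 → 142.
pocket: 5.5 × 6.75 = 37.12 → 37.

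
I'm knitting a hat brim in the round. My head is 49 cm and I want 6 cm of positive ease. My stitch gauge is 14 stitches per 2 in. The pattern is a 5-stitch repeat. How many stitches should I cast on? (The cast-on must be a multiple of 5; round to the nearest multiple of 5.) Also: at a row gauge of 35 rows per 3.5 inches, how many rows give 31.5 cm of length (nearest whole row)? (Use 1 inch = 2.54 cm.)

Finished = 49 + 6 = 55 cm.
55 cm × 1/2.54 = 21.65 inches.
14/2 = 7 sts per in; 21.65 × 7 = 151.57 sts.
Nearest multiple of 5 → 150.
31.5 cm = 12.40 inches; × 10 = 124.02 → 124 rows.

Cast on 150 stitches; work 124 rows.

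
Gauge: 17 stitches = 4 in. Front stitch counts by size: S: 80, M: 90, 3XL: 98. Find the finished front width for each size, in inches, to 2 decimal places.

17/4 = 4.25 sts per in.
S: 80 / 4.25 = 18.824 → 18.82 in.
M: 90 / 4.25 = 21.176 → 21.18 in.
3XL: 98 / 4.25 = 23.059 → 23.06 in.

S 18.82 inches; M 21.18 inches; 3XL 23.06 inches.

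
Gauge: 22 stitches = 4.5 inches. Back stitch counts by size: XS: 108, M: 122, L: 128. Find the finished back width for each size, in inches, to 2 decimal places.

XS 22.09 inches; M 24.95 inches; L 26.18 inches.

22/4.5 = 4.889 sts per in.
XS: 108 / 4.889 = 22.091 → 22.09 in.
M: 122 / 4.889 = 24.955 → 24.95 in.
L: 128 / 4.889 = 26.182 → 26.18 in.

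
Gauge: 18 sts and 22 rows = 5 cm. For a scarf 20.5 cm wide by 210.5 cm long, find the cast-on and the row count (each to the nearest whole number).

Stitch gauge = 18/5 = 3.6 sts/cm; 20.5 × 3.6 = 73.80 → 74 sts.
Row gauge = 22/5 = 4.4 rows/cm; 210.5 × 4.4 = 926.20 → 926 rows.

Cast on 74 stitches and work 926 rows.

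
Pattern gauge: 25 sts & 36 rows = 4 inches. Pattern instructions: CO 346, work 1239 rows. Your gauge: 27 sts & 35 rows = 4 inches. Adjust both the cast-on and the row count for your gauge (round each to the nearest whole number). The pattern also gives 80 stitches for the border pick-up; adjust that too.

Cast on 374 stitches; work 1205 rows; border pick-up 86 stitches.

Stitches: 346 × 27/25 = 373.68 → 374.
Rows: 1239 × 35/36 = 1204.58 → 1205.
border pick-up: 80 × 27/25 = 86.40 → 86.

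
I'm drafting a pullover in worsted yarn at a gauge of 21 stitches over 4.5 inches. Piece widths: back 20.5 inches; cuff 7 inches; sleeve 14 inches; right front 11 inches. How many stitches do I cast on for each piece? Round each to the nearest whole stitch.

back 96; cuff 33; sleeve 65; right front 51.

Rate = 21/4.5 = 4.667 sts per in.
back: 20.5 × 4.667 = 95.67 → 96.
cuff: 7 × 4.667 = 32.67 → 33.
sleeve: 14 × 4.667 = 65.33 → 65.
right front: 11 × 4.667 = 51.33 → 51.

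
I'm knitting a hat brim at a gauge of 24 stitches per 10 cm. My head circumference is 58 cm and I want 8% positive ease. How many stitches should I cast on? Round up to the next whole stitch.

CO 151 sts.

Finished = 58 × 1.08 = 62.64 cm.
24 / 10 = 2.4 sts per cm.
62.64 × 2.4 = 150.34 sts.
→ 151 sts.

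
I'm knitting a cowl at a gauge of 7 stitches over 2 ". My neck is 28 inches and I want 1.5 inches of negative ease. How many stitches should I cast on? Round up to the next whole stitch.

Cast on 93 stitches.

Finished = 28 − 1.5 = 26.5 in.
7 / 2 = 3.5 sts per inch.
26.50 × 3.5 = 92.75 sts.
→ 93 sts.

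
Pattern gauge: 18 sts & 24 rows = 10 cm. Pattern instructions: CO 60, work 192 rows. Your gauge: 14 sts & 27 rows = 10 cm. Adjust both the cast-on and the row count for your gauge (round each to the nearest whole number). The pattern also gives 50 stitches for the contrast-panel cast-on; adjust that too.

Stitches: 60 × 14/18 = 46.67 → 47.
Rows: 192 × 27/24 = 216.00 → 216.
contrast-panel cast-on: 50 × 14/18 = 38.89 → 39.

Cast on 47 stitches; work 216 rows; contrast-panel cast-on 39 stitches.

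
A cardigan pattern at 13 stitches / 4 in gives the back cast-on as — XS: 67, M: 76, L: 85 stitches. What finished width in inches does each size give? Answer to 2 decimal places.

XS 20.62 inches; M 23.38 inches; L 26.15 inches.

13/4 = 3.25 sts per in.
XS: 67 / 3.25 = 20.615 → 20.62 in.
M: 76 / 3.25 = 23.385 → 23.38 in.
L: 85 / 3.25 = 26.154 → 26.15 in.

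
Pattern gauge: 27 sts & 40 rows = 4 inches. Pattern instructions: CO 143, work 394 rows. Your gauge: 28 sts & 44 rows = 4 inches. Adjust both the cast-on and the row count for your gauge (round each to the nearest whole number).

Stitches: 143 × 28/27 = 148.30 → 148.
Rows: 394 × 44/40 = 433.40 → 433.

Cast on 148 stitches; work 433 rows.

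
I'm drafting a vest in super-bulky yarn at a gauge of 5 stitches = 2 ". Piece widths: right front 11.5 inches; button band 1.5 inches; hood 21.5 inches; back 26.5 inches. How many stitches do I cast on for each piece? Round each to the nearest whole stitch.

right front 29; button band 4; hood 54; back 66.

Rate = 5/2 = 2.5 sts per in.
right front: 11.5 × 2.5 = 28.75 → 29.
button band: 1.5 × 2.5 = 3.75 → 4.
hood: 21.5 × 2.5 = 53.75 → 54.
back: 26.5 × 2.5 = 66.25 → 66.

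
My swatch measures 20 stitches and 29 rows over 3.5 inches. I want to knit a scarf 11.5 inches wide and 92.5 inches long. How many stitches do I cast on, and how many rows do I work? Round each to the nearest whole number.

Stitch gauge = 20/3.5 = 5.714 sts/in; 11.5 × 5.714 = 65.71 → 66 sts.
Row gauge = 29/3.5 = 8.286 rows/in; 92.5 × 8.286 = 766.43 → 766 rows.

Cast on 66 stitches and work 766 rows.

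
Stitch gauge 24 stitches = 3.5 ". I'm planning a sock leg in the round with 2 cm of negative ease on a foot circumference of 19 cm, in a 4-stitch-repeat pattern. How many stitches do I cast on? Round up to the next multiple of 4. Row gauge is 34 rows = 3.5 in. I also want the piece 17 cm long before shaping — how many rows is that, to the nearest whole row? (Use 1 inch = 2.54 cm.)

Finished = 19 − 2 = 17 cm.
17 cm × 1/2.54 = 6.69 inches.
24/3.5 = 6.857 sts per in; 6.69 × 6.857 = 45.89 sts.
Next multiple of 4 → 48.
17 cm = 6.69 inches; × 9.714 = 65.02 → 65 rows.

Cast on 48 stitches; work 65 rows.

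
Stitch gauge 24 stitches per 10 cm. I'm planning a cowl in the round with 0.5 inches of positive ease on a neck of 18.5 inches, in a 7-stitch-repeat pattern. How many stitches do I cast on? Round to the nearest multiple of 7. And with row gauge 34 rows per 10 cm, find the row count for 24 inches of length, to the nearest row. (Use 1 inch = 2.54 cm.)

Finished = 18.5 + 0.5 = 19 inches.
19 inches × 2.54 = 48.26 cm.
24/10 = 2.4 sts per cm; 48.26 × 2.4 = 115.82 sts.
Nearest multiple of 7 → 119.
24 inches = 60.96 cm; × 3.4 = 207.26 → 207 rows.

Cast on 119 stitches; work 207 rows.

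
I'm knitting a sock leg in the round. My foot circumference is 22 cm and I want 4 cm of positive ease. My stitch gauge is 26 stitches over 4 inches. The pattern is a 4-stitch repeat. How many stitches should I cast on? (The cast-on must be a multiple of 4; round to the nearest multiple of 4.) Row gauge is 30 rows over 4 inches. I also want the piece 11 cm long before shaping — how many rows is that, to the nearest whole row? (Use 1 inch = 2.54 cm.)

Finished = 22 + 4 = 26 cm.
26 cm × 1/2.54 = 10.24 inches.
26/4 = 6.5 sts per in; 10.24 × 6.5 = 66.54 sts.
Nearest multiple of 4 → 68.
11 cm = 4.33 inches; × 7.5 = 32.48 → 32 rows.

Cast on 68 stitches; work 32 rows.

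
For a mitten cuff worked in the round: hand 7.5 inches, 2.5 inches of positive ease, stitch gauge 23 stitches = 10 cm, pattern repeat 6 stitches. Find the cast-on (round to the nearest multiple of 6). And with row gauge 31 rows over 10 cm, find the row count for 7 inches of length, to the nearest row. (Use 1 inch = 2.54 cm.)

Finished = 7.5 + 2.5 = 10 inches.
10 inches × 2.54 = 25.40 cm.
23/10 = 2.3 sts per cm; 25.40 × 2.3 = 58.42 sts.
Nearest multiple of 6 → 60.
7 inches = 17.78 cm; × 3.1 = 55.12 → 55 rows.

Cast on 60 stitches; work 55 rows.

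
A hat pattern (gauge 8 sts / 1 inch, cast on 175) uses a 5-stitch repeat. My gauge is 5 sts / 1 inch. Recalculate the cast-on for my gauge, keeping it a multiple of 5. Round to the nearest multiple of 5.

175 × 5 / 8 = 109.38.
Nearest multiple of 5: 110.

CO 110 sts.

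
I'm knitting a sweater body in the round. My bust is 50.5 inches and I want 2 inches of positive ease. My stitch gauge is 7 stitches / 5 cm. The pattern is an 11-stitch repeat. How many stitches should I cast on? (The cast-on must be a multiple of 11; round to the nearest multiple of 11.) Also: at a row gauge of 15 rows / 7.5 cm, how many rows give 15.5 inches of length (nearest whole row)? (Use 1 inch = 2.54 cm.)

Cast on 187 stitches; work 79 rows.

Finished = 50.5 + 2 = 52.5 inches.
52.5 inches × 2.54 = 133.35 cm.
7/5 = 1.4 sts per cm; 133.35 × 1.4 = 186.69 sts.
Nearest multiple of 11 → 187.
15.5 inches = 39.37 cm; × 2 = 78.74 → 79 rows.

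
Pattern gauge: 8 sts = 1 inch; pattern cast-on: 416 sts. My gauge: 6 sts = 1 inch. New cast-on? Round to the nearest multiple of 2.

312 stitches.

Scale factor = 6 / 8 = 0.750.
416 × 6 / 8 = 312.00 sts.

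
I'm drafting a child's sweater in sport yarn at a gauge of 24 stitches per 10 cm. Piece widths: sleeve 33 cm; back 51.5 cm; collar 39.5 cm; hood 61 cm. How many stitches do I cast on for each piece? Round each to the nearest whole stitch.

Rate = 24/10 = 2.4 sts per cm.
sleeve: 33 × 2.4 = 79.20 → 79.
back: 51.5 × 2.4 = 123.60 → 124.
collar: 39.5 × 2.4 = 94.80 → 95.
hood: 61 × 2.4 = 146.40 → 146.

sleeve 79; back 124; collar 95; hood 146.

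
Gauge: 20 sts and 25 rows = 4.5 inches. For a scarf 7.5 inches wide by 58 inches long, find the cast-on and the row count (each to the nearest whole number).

Cast on 33 stitches and work 322 rows.

Stitch gauge = 20/4.5 = 4.444 sts/in; 7.5 × 4.444 = 33.33 → 33 sts.
Row gauge = 25/4.5 = 5.556 rows/in; 58 × 5.556 = 322.22 → 322 rows.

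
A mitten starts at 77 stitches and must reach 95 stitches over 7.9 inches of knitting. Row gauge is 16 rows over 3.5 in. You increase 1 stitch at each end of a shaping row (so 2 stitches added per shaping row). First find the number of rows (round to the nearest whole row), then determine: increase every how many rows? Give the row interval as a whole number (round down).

Rows = 7.9 × 4.571 = 36.1 → 36 rows.
Stitches to add: 18 → 9 shaping rows (at 2 st each).
36 / 9 = 4.00 → every 4 rows.

Increase every 4th row.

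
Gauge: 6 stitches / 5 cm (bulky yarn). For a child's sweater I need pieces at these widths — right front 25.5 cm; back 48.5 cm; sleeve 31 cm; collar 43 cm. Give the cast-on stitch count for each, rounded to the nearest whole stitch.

right front 31; back 58; sleeve 37; collar 52.

Rate = 6/5 = 1.2 sts per cm.
right front: 25.5 × 1.2 = 30.60 → 31.
back: 48.5 × 1.2 = 58.20 → 58.
sleeve: 31 × 1.2 = 37.20 → 37.
collar: 43 × 1.2 = 51.60 → 52.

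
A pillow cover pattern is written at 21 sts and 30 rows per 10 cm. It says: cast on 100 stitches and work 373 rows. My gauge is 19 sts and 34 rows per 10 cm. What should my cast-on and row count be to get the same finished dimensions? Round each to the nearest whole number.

Cast on 90 stitches; work 423 rows.

Stitches: 100 × 19/21 = 90.48 → 90.
Rows: 373 × 34/30 = 422.73 → 423.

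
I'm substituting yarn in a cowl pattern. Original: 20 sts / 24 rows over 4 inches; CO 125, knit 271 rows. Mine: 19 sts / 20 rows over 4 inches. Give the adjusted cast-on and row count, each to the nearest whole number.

Cast on 119 stitches; work 226 rows.

Stitches: 125 × 19/20 = 118.75 → 119.
Rows: 271 × 20/24 = 225.83 → 226.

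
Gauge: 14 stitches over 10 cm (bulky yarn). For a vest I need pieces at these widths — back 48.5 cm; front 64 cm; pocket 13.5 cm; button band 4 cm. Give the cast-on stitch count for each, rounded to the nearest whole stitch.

Rate = 14/10 = 1.4 sts per cm.
back: 48.5 × 1.4 = 67.90 → 68.
front: 64 × 1.4 = 89.60 → 90.
pocket: 13.5 × 1.4 = 18.90 → 19.
button band: 4 × 1.4 = 5.60 → 6.

back 68; front 90; pocket 19; button band 6.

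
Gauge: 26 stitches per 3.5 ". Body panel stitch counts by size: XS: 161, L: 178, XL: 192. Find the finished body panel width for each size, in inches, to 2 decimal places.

XS 21.67 inches; L 23.96 inches; XL 25.85 inches.

26/3.5 = 7.429 sts per in.
XS: 161 / 7.429 = 21.673 → 21.67 in.
L: 178 / 7.429 = 23.962 → 23.96 in.
XL: 192 / 7.429 = 25.846 → 25.85 in.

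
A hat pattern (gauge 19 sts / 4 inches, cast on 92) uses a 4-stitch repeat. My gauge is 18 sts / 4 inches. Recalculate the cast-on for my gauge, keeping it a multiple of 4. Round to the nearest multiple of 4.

CO 88 sts.

92 × 18 / 19 = 87.16.
Nearest multiple of 4: 88.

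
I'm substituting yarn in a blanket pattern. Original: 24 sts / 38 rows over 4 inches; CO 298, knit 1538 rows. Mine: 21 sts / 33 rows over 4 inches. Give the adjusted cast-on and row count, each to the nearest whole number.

Cast on 261 stitches; work 1336 rows.

Stitches: 298 × 21/24 = 260.75 → 261.
Rows: 1538 × 33/38 = 1335.63 → 1336.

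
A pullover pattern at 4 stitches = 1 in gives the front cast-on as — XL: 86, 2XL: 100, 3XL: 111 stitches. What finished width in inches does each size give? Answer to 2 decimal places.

XL 21.50 inches; 2XL 25.00 inches; 3XL 27.75 inches.

4/1 = 4 sts per in.
XL: 86 / 4 = 21.500 → 21.50 in.
2XL: 100 / 4 = 25.000 → 25.00 in.
3XL: 111 / 4 = 27.750 → 27.75 in.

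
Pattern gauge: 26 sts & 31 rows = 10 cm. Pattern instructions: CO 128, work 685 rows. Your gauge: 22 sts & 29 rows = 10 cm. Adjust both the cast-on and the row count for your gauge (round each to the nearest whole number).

Stitches: 128 × 22/26 = 108.31 → 108.
Rows: 685 × 29/31 = 640.81 → 641.

Cast on 108 stitches; work 641 rows.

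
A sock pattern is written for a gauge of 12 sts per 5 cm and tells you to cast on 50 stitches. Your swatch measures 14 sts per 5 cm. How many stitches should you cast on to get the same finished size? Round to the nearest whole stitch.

Scale factor = 14 / 12 = 1.167.
50 × 14 / 12 = 58.33 sts.
→ 58 sts.

CO 58 sts.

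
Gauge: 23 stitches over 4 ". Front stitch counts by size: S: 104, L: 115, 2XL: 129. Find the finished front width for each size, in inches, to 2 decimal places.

S 18.09 inches; L 20.00 inches; 2XL 22.43 inches.

23/4 = 5.75 sts per in.
S: 104 / 5.75 = 18.087 → 18.09 in.
L: 115 / 5.75 = 20.000 → 20.00 in.
2XL: 129 / 5.75 = 22.435 → 22.43 in.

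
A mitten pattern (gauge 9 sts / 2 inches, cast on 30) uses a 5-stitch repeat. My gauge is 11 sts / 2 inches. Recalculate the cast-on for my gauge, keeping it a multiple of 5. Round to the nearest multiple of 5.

30 × 11 / 9 = 36.67.
Nearest multiple of 5: 35.

35 stitches.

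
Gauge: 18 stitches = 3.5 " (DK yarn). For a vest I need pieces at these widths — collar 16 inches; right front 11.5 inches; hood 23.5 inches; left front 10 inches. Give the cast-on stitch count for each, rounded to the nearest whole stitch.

Rate = 18/3.5 = 5.143 sts per in.
collar: 16 × 5.143 = 82.29 → 82.
right front: 11.5 × 5.143 = 59.14 → 59.
hood: 23.5 × 5.143 = 120.86 → 121.
left front: 10 × 5.143 = 51.43 → 51.

collar 82; right front 59; hood 121; left front 51.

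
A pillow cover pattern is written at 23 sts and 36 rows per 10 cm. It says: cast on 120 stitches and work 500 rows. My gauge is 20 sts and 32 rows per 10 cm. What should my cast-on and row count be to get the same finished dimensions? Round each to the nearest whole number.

Cast on 104 stitches; work 444 rows.

Stitches: 120 × 20/23 = 104.35 → 104.
Rows: 500 × 32/36 = 444.44 → 444.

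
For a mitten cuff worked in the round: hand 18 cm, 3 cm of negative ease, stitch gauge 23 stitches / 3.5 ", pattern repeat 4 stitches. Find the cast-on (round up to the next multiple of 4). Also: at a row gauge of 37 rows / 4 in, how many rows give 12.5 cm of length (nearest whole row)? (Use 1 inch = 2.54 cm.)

Finished = 18 − 3 = 15 cm.
15 cm × 1/2.54 = 5.91 inches.
23/3.5 = 6.571 sts per in; 5.91 × 6.571 = 38.81 sts.
Next multiple of 4 → 40.
12.5 cm = 4.92 inches; × 9.25 = 45.52 → 46 rows.

Cast on 40 stitches; work 46 rows.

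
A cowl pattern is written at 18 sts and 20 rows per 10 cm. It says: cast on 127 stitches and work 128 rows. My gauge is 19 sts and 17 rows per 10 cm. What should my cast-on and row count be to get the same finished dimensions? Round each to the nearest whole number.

Stitches: 127 × 19/18 = 134.06 → 134.
Rows: 128 × 17/20 = 108.80 → 109.

Cast on 134 stitches; work 109 rows.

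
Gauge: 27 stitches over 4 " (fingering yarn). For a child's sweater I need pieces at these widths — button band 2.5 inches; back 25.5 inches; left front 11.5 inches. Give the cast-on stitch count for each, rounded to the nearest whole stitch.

button band 17; back 172; left front 78.

Rate = 27/4 = 6.75 sts per in.
button band: 2.5 × 6.75 = 16.88 → 17.
back: 25.5 × 6.75 = 172.12 → 172.
left front: 11.5 × 6.75 = 77.62 → 78.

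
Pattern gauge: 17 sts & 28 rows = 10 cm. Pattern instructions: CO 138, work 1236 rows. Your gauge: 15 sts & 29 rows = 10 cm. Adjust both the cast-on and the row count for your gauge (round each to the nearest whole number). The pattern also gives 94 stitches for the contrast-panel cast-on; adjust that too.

Stitches: 138 × 15/17 = 121.76 → 122.
Rows: 1236 × 29/28 = 1280.14 → 1280.
contrast-panel cast-on: 94 × 15/17 = 82.94 → 83.

Cast on 122 stitches; work 1280 rows; contrast-panel cast-on 83 stitches.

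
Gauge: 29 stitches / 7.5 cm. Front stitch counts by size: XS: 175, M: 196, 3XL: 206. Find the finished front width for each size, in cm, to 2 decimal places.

29/7.5 = 3.867 sts per cm.
XS: 175 / 3.867 = 45.259 → 45.26 cm.
M: 196 / 3.867 = 50.690 → 50.69 cm.
3XL: 206 / 3.867 = 53.276 → 53.28 cm.

XS 45.26 cm; M 50.69 cm; 3XL 53.28 cm.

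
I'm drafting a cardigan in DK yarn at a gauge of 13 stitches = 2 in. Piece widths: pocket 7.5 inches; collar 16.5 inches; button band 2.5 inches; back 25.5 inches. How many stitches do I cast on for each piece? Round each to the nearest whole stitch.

Rate = 13/2 = 6.5 sts per in.
pocket: 7.5 × 6.5 = 48.75 → 49.
collar: 16.5 × 6.5 = 107.25 → 107.
button band: 2.5 × 6.5 = 16.25 → 16.
back: 25.5 × 6.5 = 165.75 → 166.

pocket 49; collar 107; button band 16; back 166.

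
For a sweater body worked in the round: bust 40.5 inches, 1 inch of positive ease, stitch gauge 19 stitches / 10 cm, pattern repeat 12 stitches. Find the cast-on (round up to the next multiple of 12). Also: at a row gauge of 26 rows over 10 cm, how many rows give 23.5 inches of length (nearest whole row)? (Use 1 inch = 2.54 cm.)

Cast on 204 stitches; work 155 rows.

Finished = 40.5 + 1 = 41.5 inches.
41.5 inches × 2.54 = 105.41 cm.
19/10 = 1.9 sts per cm; 105.41 × 1.9 = 200.28 sts.
Next multiple of 12 → 204.
23.5 inches = 59.69 cm; × 2.6 = 155.19 → 155 rows.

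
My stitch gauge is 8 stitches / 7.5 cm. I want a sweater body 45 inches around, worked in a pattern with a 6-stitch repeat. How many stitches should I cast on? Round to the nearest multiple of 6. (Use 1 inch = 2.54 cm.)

45 in = 45 × 2.54 = 114.30 cm.
8 / 7.5 = 1.067 sts/cm.
114.30 × 1.067 = 121.92 sts.
→ 120.

120 stitches.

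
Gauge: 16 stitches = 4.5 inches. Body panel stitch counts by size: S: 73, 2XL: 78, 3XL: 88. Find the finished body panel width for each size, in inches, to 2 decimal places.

S 20.53 inches; 2XL 21.94 inches; 3XL 24.75 inches.

16/4.5 = 3.556 sts per in.
S: 73 / 3.556 = 20.531 → 20.53 in.
2XL: 78 / 3.556 = 21.938 → 21.94 in.
3XL: 88 / 3.556 = 24.750 → 24.75 in.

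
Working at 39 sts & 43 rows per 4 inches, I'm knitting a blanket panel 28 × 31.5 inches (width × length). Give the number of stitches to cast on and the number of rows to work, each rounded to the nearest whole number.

Cast on 273 stitches and work 339 rows.

Stitch gauge = 39/4 = 9.75 sts/in; 28 × 9.75 = 273.00 → 273 sts.
Row gauge = 43/4 = 10.75 rows/in; 31.5 × 10.75 = 338.62 → 339 rows.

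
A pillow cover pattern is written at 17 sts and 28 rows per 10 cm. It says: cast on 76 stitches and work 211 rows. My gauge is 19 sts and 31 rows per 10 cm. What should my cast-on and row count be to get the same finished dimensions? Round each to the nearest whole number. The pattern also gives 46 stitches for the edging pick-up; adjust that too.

Stitches: 76 × 19/17 = 84.94 → 85.
Rows: 211 × 31/28 = 233.61 → 234.
edging pick-up: 46 × 19/17 = 51.41 → 51.

Cast on 85 stitches; work 234 rows; edging pick-up 51 stitches.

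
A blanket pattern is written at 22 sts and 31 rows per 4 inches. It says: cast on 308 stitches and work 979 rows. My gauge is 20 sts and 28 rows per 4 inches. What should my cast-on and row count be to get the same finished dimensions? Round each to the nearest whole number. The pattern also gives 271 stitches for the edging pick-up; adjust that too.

Stitches: 308 × 20/22 = 280.00 → 280.
Rows: 979 × 28/31 = 884.26 → 884.
edging pick-up: 271 × 20/22 = 246.36 → 246.

Cast on 280 stitches; work 884 rows; edging pick-up 246 stitches.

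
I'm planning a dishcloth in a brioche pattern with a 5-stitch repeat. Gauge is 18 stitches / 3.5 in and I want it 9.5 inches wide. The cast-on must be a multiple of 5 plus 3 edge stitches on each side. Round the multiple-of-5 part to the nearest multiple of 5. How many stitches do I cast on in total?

18 / 3.5 = 5.143 sts per inch.
9.5 × 5.143 = 48.86 sts.
Less 6 edge sts → 42.86 for the repeat.
Nearest multiple of 5: 45.
Add back 6 edge sts → 51.

CO 51 sts.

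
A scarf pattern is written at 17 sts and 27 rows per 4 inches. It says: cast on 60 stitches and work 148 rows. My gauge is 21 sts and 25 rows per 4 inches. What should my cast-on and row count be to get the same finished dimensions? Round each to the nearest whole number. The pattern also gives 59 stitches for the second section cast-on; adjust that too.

Cast on 74 stitches; work 137 rows; second section cast-on 73 stitches.

Stitches: 60 × 21/17 = 74.12 → 74.
Rows: 148 × 25/27 = 137.04 → 137.
second section cast-on: 59 × 21/17 = 72.88 → 73.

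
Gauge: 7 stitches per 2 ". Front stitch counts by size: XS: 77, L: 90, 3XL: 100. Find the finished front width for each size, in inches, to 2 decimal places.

7/2 = 3.5 sts per in.
XS: 77 / 3.5 = 22.000 → 22.00 in.
L: 90 / 3.5 = 25.714 → 25.71 in.
3XL: 100 / 3.5 = 28.571 → 28.57 in.

XS 22.00 inches; L 25.71 inches; 3XL 28.57 inches.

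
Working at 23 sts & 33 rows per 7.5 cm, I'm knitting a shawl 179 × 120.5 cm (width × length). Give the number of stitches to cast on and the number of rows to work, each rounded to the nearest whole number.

Stitch gauge = 23/7.5 = 3.067 sts/cm; 179 × 3.067 = 548.93 → 549 sts.
Row gauge = 33/7.5 = 4.4 rows/cm; 120.5 × 4.4 = 530.20 → 530 rows.

Cast on 549 stitches and work 530 rows.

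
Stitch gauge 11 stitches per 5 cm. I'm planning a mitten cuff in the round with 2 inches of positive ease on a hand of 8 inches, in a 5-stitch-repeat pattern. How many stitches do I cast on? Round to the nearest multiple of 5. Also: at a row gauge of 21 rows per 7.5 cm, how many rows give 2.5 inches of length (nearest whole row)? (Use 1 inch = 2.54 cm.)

Finished = 8 + 2 = 10 inches.
10 inches × 2.54 = 25.40 cm.
11/5 = 2.2 sts per cm; 25.40 × 2.2 = 55.88 sts.
Nearest multiple of 5 → 55.
2.5 inches = 6.35 cm; × 2.8 = 17.78 → 18 rows.

Cast on 55 stitches; work 18 rows.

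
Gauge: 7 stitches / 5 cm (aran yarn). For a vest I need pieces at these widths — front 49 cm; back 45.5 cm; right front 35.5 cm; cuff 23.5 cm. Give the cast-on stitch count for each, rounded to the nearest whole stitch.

Rate = 7/5 = 1.4 sts per cm.
front: 49 × 1.4 = 68.60 → 69.
back: 45.5 × 1.4 = 63.70 → 64.
right front: 35.5 × 1.4 = 49.70 → 50.
cuff: 23.5 × 1.4 = 32.90 → 33.

front 69; back 64; right front 50; cuff 33.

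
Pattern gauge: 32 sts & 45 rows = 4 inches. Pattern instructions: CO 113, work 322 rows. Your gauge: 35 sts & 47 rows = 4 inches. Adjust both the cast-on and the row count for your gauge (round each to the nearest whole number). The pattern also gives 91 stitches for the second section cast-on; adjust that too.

Cast on 124 stitches; work 336 rows; second section cast-on 100 stitches.

Stitches: 113 × 35/32 = 123.59 → 124.
Rows: 322 × 47/45 = 336.31 → 336.
second section cast-on: 91 × 35/32 = 99.53 → 100.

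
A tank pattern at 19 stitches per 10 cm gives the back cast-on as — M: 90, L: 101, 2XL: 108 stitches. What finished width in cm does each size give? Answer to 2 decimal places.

M 47.37 cm; L 53.16 cm; 2XL 56.84 cm.

19/10 = 1.9 sts per cm.
M: 90 / 1.9 = 47.368 → 47.37 cm.
L: 101 / 1.9 = 53.158 → 53.16 cm.
2XL: 108 / 1.9 = 56.842 → 56.84 cm.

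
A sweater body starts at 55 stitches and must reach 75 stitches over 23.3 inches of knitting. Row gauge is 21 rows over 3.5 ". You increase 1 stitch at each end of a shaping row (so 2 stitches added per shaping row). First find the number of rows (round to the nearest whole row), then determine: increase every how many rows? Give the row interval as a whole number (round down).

Increase every 14th row.

Rows = 23.3 × 6 = 139.8 → 140 rows.
Stitches to add: 20 → 10 shaping rows (at 2 st each).
140 / 10 = 14.00 → every 14 rows.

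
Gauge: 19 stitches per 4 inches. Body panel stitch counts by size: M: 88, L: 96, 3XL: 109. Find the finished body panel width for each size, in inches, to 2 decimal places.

19/4 = 4.75 sts per in.
M: 88 / 4.75 = 18.526 → 18.53 in.
L: 96 / 4.75 = 20.211 → 20.21 in.
3XL: 109 / 4.75 = 22.947 → 22.95 in.

M 18.53 inches; L 20.21 inches; 3XL 22.95 inches.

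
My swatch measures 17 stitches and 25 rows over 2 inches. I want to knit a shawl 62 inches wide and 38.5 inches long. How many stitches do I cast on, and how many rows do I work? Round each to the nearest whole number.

Stitch gauge = 17/2 = 8.5 sts/in; 62 × 8.5 = 527.00 → 527 sts.
Row gauge = 25/2 = 12.5 rows/in; 38.5 × 12.5 = 481.25 → 481 rows.

Cast on 527 stitches and work 481 rows.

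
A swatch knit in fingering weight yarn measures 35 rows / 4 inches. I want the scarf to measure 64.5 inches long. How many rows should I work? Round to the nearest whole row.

Work 564 rows.

35 rows / 4 in = 8.75 rows per inch.
64.5 × 8.75 = 564.38 rows.
Round to nearest → 564.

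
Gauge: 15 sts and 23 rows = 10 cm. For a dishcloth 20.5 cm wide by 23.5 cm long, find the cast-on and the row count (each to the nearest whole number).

Stitch gauge = 15/10 = 1.5 sts/cm; 20.5 × 1.5 = 30.75 → 31 sts.
Row gauge = 23/10 = 2.3 rows/cm; 23.5 × 2.3 = 54.05 → 54 rows.

Cast on 31 stitches and work 54 rows.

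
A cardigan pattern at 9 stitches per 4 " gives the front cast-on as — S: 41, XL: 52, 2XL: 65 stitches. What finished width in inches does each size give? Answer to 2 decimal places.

S 18.22 inches; XL 23.11 inches; 2XL 28.89 inches.

9/4 = 2.25 sts per in.
S: 41 / 2.25 = 18.222 → 18.22 in.
XL: 52 / 2.25 = 23.111 → 23.11 in.
2XL: 65 / 2.25 = 28.889 → 28.89 in.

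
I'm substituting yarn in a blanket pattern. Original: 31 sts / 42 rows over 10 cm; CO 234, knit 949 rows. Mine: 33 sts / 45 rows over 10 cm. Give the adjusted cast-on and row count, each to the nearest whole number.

Cast on 249 stitches; work 1017 rows.

Stitches: 234 × 33/31 = 249.10 → 249.
Rows: 949 × 45/42 = 1016.79 → 1017.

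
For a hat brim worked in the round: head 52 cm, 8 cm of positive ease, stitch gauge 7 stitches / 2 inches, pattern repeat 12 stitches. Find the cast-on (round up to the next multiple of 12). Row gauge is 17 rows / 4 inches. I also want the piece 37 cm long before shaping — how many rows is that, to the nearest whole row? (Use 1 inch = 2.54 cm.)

Cast on 84 stitches; work 62 rows.

Finished = 52 + 8 = 60 cm.
60 cm × 1/2.54 = 23.62 inches.
7/2 = 3.5 sts per in; 23.62 × 3.5 = 82.68 sts.
Next multiple of 12 → 84.
37 cm = 14.57 inches; × 4.25 = 61.91 → 62 rows.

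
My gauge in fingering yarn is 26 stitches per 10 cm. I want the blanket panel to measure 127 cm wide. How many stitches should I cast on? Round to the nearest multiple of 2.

CO 330 sts.

26 stitches / 10 cm = 2.6 stitches per cm.
127 × 2.6 = 330.20 stitches.
Round to nearest multiple of 2 → 330.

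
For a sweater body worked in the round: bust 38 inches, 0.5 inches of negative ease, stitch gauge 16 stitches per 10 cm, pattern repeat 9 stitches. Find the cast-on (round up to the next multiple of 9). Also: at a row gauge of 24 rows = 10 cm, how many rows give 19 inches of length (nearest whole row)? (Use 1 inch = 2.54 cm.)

Finished = 38 − 0.5 = 37.5 inches.
37.5 inches × 2.54 = 95.25 cm.
16/10 = 1.6 sts per cm; 95.25 × 1.6 = 152.40 sts.
Next multiple of 9 → 153.
19 inches = 48.26 cm; × 2.4 = 115.82 → 116 rows.

Cast on 153 stitches; work 116 rows.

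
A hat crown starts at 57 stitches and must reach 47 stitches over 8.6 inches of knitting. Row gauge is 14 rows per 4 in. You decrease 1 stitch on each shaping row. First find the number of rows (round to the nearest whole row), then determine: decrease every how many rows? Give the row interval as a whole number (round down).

Decrease every 3rd row.

Rows = 8.6 × 3.5 = 30.1 → 30 rows.
Stitches to remove: 10 → 10 shaping rows (at 1 st each).
30 / 10 = 3.00 → every 3 rows.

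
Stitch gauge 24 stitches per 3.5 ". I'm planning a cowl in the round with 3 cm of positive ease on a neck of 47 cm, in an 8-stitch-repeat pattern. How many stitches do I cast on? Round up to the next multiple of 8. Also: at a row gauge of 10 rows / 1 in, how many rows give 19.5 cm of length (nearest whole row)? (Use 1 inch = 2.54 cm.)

Cast on 136 stitches; work 77 rows.

Finished = 47 + 3 = 50 cm.
50 cm × 1/2.54 = 19.69 inches.
24/3.5 = 6.857 sts per in; 19.69 × 6.857 = 134.98 sts.
Next multiple of 8 → 136.
19.5 cm = 7.68 inches; × 10 = 76.77 → 77 rows.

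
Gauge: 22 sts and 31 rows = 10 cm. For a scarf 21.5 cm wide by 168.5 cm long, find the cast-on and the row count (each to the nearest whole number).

Cast on 47 stitches and work 522 rows.

Stitch gauge = 22/10 = 2.2 sts/cm; 21.5 × 2.2 = 47.30 → 47 sts.
Row gauge = 31/10 = 3.1 rows/cm; 168.5 × 3.1 = 522.35 → 522 rows.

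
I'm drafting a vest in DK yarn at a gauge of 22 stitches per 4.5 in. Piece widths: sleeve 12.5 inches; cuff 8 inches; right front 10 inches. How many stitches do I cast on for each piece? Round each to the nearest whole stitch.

Rate = 22/4.5 = 4.889 sts per in.
sleeve: 12.5 × 4.889 = 61.11 → 61.
cuff: 8 × 4.889 = 39.11 → 39.
right front: 10 × 4.889 = 48.89 → 49.

sleeve 61; cuff 39; right front 49.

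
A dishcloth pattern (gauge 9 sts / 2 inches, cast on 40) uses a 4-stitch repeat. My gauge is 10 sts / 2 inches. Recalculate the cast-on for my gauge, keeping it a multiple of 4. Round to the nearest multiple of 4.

40 × 10 / 9 = 44.44.
Nearest multiple of 4: 44.

Cast on 44 stitches.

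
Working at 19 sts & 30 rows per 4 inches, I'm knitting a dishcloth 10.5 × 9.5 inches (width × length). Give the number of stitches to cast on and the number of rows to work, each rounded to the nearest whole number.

Cast on 50 stitches and work 71 rows.

Stitch gauge = 19/4 = 4.75 sts/in; 10.5 × 4.75 = 49.88 → 50 sts.
Row gauge = 30/4 = 7.5 rows/in; 9.5 × 7.5 = 71.25 → 71 rows.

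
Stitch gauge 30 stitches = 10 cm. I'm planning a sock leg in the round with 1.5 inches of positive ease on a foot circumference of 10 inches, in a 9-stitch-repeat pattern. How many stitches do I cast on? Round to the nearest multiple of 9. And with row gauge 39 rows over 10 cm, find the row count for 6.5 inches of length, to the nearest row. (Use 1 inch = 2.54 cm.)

Finished = 10 + 1.5 = 11.5 inches.
11.5 inches × 2.54 = 29.21 cm.
30/10 = 3 sts per cm; 29.21 × 3 = 87.63 sts.
Nearest multiple of 9 → 90.
6.5 inches = 16.51 cm; × 3.9 = 64.39 → 64 rows.

Cast on 90 stitches; work 64 rows.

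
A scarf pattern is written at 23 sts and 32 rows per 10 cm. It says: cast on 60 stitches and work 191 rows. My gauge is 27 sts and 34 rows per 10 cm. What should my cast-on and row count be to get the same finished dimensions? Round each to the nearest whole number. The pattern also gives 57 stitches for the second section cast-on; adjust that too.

Stitches: 60 × 27/23 = 70.43 → 70.
Rows: 191 × 34/32 = 202.94 → 203.
second section cast-on: 57 × 27/23 = 66.91 → 67.

Cast on 70 stitches; work 203 rows; second section cast-on 67 stitches.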